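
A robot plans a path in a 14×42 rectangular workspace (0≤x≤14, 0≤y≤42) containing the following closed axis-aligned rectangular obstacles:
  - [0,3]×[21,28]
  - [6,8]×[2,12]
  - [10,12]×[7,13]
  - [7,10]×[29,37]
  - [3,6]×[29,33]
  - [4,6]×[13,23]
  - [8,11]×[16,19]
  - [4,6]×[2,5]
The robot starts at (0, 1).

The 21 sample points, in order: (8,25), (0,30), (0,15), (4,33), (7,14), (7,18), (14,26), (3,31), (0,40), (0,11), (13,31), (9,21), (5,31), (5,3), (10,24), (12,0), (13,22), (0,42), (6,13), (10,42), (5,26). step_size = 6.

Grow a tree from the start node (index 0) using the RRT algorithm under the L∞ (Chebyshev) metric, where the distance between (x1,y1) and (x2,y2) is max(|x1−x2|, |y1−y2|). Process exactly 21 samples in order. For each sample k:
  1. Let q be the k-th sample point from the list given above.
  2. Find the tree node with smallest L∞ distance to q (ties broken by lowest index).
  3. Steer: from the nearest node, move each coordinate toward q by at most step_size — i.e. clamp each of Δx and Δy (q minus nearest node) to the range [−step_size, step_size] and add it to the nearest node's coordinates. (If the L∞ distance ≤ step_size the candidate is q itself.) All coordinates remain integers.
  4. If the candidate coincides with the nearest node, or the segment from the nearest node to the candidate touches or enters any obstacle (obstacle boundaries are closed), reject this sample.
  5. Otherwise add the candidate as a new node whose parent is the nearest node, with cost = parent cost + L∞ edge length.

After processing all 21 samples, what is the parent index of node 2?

1. q=(8,25) nearest=0 d=24 new=(6,7) → blocked by [6,8]×[2,12], reject
2. q=(0,30) nearest=0 d=29 new=(0,7) → add node 1 parent=0 cost=6
3. q=(0,15) nearest=1 d=8 new=(0,13) → add node 2 parent=1 cost=12
4. q=(4,33) nearest=2 d=20 new=(4,19) → blocked by [4,6]×[13,23], reject
5. q=(7,14) nearest=1 d=7 new=(6,13) → blocked by [4,6]×[13,23], reject
6. q=(7,18) nearest=2 d=7 new=(6,18) → blocked by [4,6]×[13,23], reject
7. q=(14,26) nearest=2 d=14 new=(6,19) → blocked by [4,6]×[13,23], reject
8. q=(3,31) nearest=2 d=18 new=(3,19) → add node 3 parent=2 cost=18
9. q=(0,40) nearest=3 d=21 new=(0,25) → blocked by [0,3]×[21,28], reject
10. q=(0,11) nearest=2 d=2 new=(0,11) → add node 4 parent=2 cost=14
11. q=(13,31) nearest=3 d=12 new=(9,25) → blocked by [4,6]×[13,23], reject
12. q=(9,21) nearest=3 d=6 new=(9,21) → blocked by [4,6]×[13,23], reject
13. q=(5,31) nearest=3 d=12 new=(5,25) → blocked by [4,6]×[13,23], reject
14. q=(5,3) nearest=0 d=5 new=(5,3) → blocked by [4,6]×[2,5], reject
15. q=(10,24) nearest=3 d=7 new=(9,24) → blocked by [4,6]×[13,23], reject
16. q=(12,0) nearest=0 d=12 new=(6,0) → add node 5 parent=0 cost=6
17. q=(13,22) nearest=3 d=10 new=(9,22) → blocked by [4,6]×[13,23], reject
18. q=(0,42) nearest=3 d=23 new=(0,25) → blocked by [0,3]×[21,28], reject
19. q=(6,13) nearest=1 d=6 new=(6,13) → blocked by [4,6]×[13,23], reject
20. q=(10,42) nearest=3 d=23 new=(9,25) → blocked by [4,6]×[13,23], reject
21. q=(5,26) nearest=3 d=7 new=(5,25) → blocked by [4,6]×[13,23], reject

Parent of node 2: 1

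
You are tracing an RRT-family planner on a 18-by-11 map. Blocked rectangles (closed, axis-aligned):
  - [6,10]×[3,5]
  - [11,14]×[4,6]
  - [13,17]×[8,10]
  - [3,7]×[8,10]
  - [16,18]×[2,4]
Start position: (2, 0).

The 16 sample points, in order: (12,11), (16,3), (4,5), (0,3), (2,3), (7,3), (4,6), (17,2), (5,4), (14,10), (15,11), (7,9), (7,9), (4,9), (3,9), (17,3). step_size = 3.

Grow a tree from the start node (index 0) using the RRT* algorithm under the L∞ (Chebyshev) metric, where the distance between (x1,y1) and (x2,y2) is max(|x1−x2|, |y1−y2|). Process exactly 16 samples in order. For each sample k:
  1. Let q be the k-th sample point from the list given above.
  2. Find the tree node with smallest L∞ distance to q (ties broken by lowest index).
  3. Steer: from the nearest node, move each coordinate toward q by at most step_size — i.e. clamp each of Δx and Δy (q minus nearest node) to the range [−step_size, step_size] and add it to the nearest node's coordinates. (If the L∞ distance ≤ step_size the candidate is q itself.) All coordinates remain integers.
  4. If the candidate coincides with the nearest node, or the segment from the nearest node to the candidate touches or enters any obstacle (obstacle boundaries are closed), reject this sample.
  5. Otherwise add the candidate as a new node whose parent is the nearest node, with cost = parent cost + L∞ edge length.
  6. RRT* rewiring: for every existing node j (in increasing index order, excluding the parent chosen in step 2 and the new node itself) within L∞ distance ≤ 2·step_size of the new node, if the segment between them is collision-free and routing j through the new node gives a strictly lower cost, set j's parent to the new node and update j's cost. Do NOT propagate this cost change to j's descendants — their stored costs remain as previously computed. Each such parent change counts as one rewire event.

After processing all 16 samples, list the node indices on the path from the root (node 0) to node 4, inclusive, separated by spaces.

Path: 0 1 2 4

1. q=(12,11) nearest=0 d=11 new=(5,3) → add node 1 parent=0 cost=3
2. q=(16,3) nearest=1 d=11 new=(8,3) → blocked by [6,10]×[3,5], reject
3. q=(4,5) nearest=1 d=2 new=(4,5) → add node 2 parent=1 cost=5
4. q=(0,3) nearest=0 d=3 new=(0,3) → add node 3 parent=0 cost=3
5. q=(2,3) nearest=2 d=2 new=(2,3) → add node 4 parent=2 cost=7
6. q=(7,3) nearest=1 d=2 new=(7,3) → blocked by [6,10]×[3,5], reject
7. q=(4,6) nearest=2 d=1 new=(4,6) → add node 5 parent=2 cost=6
8. q=(17,2) nearest=1 d=12 new=(8,2) → add node 6 parent=1 cost=6
9. q=(5,4) nearest=1 d=1 new=(5,4) → add node 7 parent=1 cost=4
10. q=(14,10) nearest=6 d=8 new=(11,5) → blocked by [6,10]×[3,5], reject
11. q=(15,11) nearest=6 d=9 new=(11,5) → blocked by [6,10]×[3,5], reject
12. q=(7,9) nearest=5 d=3 new=(7,9) → blocked by [3,7]×[8,10], reject
13. q=(7,9) nearest=5 d=3 new=(7,9) → blocked by [3,7]×[8,10], reject
14. q=(4,9) nearest=5 d=3 new=(4,9) → blocked by [3,7]×[8,10], reject
15. q=(3,9) nearest=5 d=3 new=(3,9) → blocked by [3,7]×[8,10], reject
16. q=(17,3) nearest=6 d=9 new=(11,3) → add node 8 parent=6 cost=9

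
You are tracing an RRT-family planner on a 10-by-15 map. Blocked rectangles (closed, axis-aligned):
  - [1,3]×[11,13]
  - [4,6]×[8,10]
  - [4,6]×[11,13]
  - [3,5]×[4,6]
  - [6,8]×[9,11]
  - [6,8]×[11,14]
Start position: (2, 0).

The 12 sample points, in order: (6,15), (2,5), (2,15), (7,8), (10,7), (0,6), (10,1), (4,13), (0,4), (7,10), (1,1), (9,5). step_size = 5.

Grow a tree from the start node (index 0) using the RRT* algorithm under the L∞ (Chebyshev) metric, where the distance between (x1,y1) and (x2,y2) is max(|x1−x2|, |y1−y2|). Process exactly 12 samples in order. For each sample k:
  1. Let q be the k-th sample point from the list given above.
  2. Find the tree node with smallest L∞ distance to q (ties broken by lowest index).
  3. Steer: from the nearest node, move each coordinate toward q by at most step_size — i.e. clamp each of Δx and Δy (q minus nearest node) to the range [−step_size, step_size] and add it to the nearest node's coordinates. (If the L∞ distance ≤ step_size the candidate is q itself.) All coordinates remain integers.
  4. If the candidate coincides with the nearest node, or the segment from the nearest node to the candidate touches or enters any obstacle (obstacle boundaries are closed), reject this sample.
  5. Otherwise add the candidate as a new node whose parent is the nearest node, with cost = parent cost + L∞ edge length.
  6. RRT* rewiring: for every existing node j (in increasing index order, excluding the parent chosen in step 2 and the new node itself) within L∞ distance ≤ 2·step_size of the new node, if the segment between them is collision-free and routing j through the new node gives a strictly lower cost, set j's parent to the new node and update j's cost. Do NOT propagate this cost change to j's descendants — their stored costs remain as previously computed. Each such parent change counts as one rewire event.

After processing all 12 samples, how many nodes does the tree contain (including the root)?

Node count: 10

1. q=(6,15) nearest=0 d=15 new=(6,5) → add node 1 parent=0 cost=5
2. q=(2,5) nearest=1 d=4 new=(2,5) → blocked by [3,5]×[4,6], reject
3. q=(2,15) nearest=1 d=10 new=(2,10) → add node 2 parent=1 cost=10
4. q=(7,8) nearest=1 d=3 new=(7,8) → add node 3 parent=1 cost=8
5. q=(10,7) nearest=3 d=3 new=(10,7) → add node 4 parent=3 cost=11
6. q=(0,6) nearest=2 d=4 new=(0,6) → add node 5 parent=2 cost=14
7. q=(10,1) nearest=1 d=4 new=(10,1) → add node 6 parent=1 cost=9
8. q=(4,13) nearest=2 d=3 new=(4,13) → blocked by [1,3]×[11,13], reject
9. q=(0,4) nearest=5 d=2 new=(0,4) → add node 7 parent=5 cost=16
10. q=(7,10) nearest=3 d=2 new=(7,10) → blocked by [6,8]×[9,11], reject
11. q=(1,1) nearest=0 d=1 new=(1,1) → add node 8 parent=0 cost=1; rewire 4→8 (10<11); rewire 5→8 (6<14); rewire 7→8 (4<16)
12. q=(9,5) nearest=4 d=2 new=(9,5) → add node 9 parent=4 cost=12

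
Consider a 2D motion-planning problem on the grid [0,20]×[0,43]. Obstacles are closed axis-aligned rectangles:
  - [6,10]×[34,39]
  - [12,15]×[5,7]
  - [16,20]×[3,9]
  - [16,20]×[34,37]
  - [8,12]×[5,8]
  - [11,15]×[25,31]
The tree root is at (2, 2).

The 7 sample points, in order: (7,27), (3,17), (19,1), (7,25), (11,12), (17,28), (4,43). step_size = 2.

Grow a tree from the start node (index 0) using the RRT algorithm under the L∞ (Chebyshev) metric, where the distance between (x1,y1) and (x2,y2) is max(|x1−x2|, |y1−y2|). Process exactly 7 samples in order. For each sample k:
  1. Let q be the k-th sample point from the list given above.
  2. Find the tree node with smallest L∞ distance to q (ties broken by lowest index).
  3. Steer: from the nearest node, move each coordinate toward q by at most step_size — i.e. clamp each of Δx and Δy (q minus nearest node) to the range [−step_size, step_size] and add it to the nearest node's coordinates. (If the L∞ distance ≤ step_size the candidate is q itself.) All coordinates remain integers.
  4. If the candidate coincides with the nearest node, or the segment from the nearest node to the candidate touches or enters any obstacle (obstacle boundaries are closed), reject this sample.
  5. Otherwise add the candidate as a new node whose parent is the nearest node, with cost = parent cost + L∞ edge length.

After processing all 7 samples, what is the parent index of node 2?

1. q=(7,27) nearest=0 d=25 new=(4,4) → add node 1 parent=0 cost=2
2. q=(3,17) nearest=1 d=13 new=(3,6) → add node 2 parent=1 cost=4
3. q=(19,1) nearest=1 d=15 new=(6,2) → add node 3 parent=1 cost=4
4. q=(7,25) nearest=2 d=19 new=(5,8) → add node 4 parent=2 cost=6
5. q=(11,12) nearest=4 d=6 new=(7,10) → add node 5 parent=4 cost=8
6. q=(17,28) nearest=5 d=18 new=(9,12) → add node 6 parent=5 cost=10
7. q=(4,43) nearest=6 d=31 new=(7,14) → add node 7 parent=6 cost=12

Parent of node 2: 1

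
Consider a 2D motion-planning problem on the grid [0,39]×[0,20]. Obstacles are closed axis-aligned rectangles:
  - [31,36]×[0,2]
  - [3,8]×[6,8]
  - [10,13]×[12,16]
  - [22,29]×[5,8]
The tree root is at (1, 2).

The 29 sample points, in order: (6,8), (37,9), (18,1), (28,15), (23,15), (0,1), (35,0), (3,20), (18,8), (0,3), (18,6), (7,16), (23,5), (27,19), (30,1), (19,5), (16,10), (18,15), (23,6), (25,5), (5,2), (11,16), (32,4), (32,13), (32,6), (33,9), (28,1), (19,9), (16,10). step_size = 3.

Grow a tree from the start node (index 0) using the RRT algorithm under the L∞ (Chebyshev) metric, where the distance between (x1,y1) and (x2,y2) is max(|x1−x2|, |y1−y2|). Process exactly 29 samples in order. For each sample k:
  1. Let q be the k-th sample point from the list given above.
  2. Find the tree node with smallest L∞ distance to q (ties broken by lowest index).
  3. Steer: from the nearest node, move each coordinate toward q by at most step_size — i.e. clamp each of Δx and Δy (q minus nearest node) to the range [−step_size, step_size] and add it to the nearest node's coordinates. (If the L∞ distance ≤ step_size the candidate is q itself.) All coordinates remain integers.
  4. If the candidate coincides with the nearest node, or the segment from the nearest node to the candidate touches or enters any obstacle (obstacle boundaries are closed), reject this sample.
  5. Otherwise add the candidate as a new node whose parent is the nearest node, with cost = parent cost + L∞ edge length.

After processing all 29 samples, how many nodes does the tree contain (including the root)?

Node count: 22

1. q=(6,8) nearest=0 d=6 new=(4,5) → add node 1 parent=0 cost=3
2. q=(37,9) nearest=1 d=33 new=(7,8) → blocked by [3,8]×[6,8], reject
3. q=(18,1) nearest=1 d=14 new=(7,2) → add node 2 parent=1 cost=6
4. q=(28,15) nearest=2 d=21 new=(10,5) → add node 3 parent=2 cost=9
5. q=(23,15) nearest=3 d=13 new=(13,8) → add node 4 parent=3 cost=12
6. q=(0,1) nearest=0 d=1 new=(0,1) → add node 5 parent=0 cost=1
7. q=(35,0) nearest=4 d=22 new=(16,5) → add node 6 parent=4 cost=15
8. q=(3,20) nearest=4 d=12 new=(10,11) → add node 7 parent=4 cost=15
9. q=(18,8) nearest=6 d=3 new=(18,8) → add node 8 parent=6 cost=18
10. q=(0,3) nearest=0 d=1 new=(0,3) → add node 9 parent=0 cost=1
11. q=(18,6) nearest=6 d=2 new=(18,6) → add node 10 parent=6 cost=17
12. q=(7,16) nearest=7 d=5 new=(7,14) → add node 11 parent=7 cost=18
13. q=(23,5) nearest=8 d=5 new=(21,5) → add node 12 parent=8 cost=21
14. q=(27,19) nearest=8 d=11 new=(21,11) → add node 13 parent=8 cost=21
15. q=(30,1) nearest=12 d=9 new=(24,2) → add node 14 parent=12 cost=24
16. q=(19,5) nearest=10 d=1 new=(19,5) → add node 15 parent=10 cost=18
17. q=(16,10) nearest=8 d=2 new=(16,10) → add node 16 parent=8 cost=20
18. q=(18,15) nearest=13 d=4 new=(18,14) → add node 17 parent=13 cost=24
19. q=(23,6) nearest=12 d=2 new=(23,6) → blocked by [22,29]×[5,8], reject
20. q=(25,5) nearest=14 d=3 new=(25,5) → blocked by [22,29]×[5,8], reject
21. q=(5,2) nearest=2 d=2 new=(5,2) → add node 18 parent=2 cost=8
22. q=(11,16) nearest=11 d=4 new=(10,16) → blocked by [10,13]×[12,16], reject
23. q=(32,4) nearest=14 d=8 new=(27,4) → add node 19 parent=14 cost=27
24. q=(32,13) nearest=19 d=9 new=(30,7) → blocked by [22,29]×[5,8], reject
25. q=(32,6) nearest=19 d=5 new=(30,6) → blocked by [22,29]×[5,8], reject
26. q=(33,9) nearest=19 d=6 new=(30,7) → blocked by [22,29]×[5,8], reject
27. q=(28,1) nearest=19 d=3 new=(28,1) → add node 20 parent=19 cost=30
28. q=(19,9) nearest=8 d=1 new=(19,9) → add node 21 parent=8 cost=19
29. q=(16,10) nearest=16 d=0 → coincident, reject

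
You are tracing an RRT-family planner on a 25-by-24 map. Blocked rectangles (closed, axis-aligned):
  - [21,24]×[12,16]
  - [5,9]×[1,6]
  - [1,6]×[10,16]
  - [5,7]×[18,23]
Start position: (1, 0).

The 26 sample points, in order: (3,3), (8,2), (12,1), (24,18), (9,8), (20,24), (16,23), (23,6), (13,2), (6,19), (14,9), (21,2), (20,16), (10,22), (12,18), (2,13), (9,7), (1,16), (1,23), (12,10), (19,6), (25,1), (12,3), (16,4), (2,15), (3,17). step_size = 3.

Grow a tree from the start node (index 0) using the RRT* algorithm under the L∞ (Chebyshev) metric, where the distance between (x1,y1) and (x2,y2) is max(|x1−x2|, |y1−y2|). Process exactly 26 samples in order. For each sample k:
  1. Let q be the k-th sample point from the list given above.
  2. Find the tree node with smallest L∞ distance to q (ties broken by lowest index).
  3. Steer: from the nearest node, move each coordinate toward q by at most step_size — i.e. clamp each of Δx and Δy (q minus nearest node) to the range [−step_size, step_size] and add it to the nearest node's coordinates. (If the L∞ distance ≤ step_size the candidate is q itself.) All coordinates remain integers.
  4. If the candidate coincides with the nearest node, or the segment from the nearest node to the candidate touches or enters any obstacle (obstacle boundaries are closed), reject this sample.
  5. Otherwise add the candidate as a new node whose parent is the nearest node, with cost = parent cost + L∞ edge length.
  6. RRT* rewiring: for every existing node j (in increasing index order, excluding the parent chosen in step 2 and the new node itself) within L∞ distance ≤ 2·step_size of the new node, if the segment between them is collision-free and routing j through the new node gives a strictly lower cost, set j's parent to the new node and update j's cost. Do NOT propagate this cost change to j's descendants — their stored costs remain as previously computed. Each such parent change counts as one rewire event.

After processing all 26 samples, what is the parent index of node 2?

1. q=(3,3) nearest=0 d=3 new=(3,3) → add node 1 parent=0 cost=3
2. q=(8,2) nearest=1 d=5 new=(6,2) → blocked by [5,9]×[1,6], reject
3. q=(12,1) nearest=1 d=9 new=(6,1) → blocked by [5,9]×[1,6], reject
4. q=(24,18) nearest=1 d=21 new=(6,6) → blocked by [5,9]×[1,6], reject
5. q=(9,8) nearest=1 d=6 new=(6,6) → blocked by [5,9]×[1,6], reject
6. q=(20,24) nearest=1 d=21 new=(6,6) → blocked by [5,9]×[1,6], reject
7. q=(16,23) nearest=1 d=20 new=(6,6) → blocked by [5,9]×[1,6], reject
8. q=(23,6) nearest=1 d=20 new=(6,6) → blocked by [5,9]×[1,6], reject
9. q=(13,2) nearest=1 d=10 new=(6,2) → blocked by [5,9]×[1,6], reject
10. q=(6,19) nearest=1 d=16 new=(6,6) → blocked by [5,9]×[1,6], reject
11. q=(14,9) nearest=1 d=11 new=(6,6) → blocked by [5,9]×[1,6], reject
12. q=(21,2) nearest=1 d=18 new=(6,2) → blocked by [5,9]×[1,6], reject
13. q=(20,16) nearest=1 d=17 new=(6,6) → blocked by [5,9]×[1,6], reject
14. q=(10,22) nearest=1 d=19 new=(6,6) → blocked by [5,9]×[1,6], reject
15. q=(12,18) nearest=1 d=15 new=(6,6) → blocked by [5,9]×[1,6], reject
16. q=(2,13) nearest=1 d=10 new=(2,6) → add node 2 parent=1 cost=6
17. q=(9,7) nearest=1 d=6 new=(6,6) → blocked by [5,9]×[1,6], reject
18. q=(1,16) nearest=2 d=10 new=(1,9) → add node 3 parent=2 cost=9
19. q=(1,23) nearest=3 d=14 new=(1,12) → blocked by [1,6]×[10,16], reject
20. q=(12,10) nearest=1 d=9 new=(6,6) → blocked by [5,9]×[1,6], reject
21. q=(19,6) nearest=1 d=16 new=(6,6) → blocked by [5,9]×[1,6], reject
22. q=(25,1) nearest=1 d=22 new=(6,1) → blocked by [5,9]×[1,6], reject
23. q=(12,3) nearest=1 d=9 new=(6,3) → blocked by [5,9]×[1,6], reject
24. q=(16,4) nearest=1 d=13 new=(6,4) → blocked by [5,9]×[1,6], reject
25. q=(2,15) nearest=3 d=6 new=(2,12) → blocked by [1,6]×[10,16], reject
26. q=(3,17) nearest=3 d=8 new=(3,12) → blocked by [1,6]×[10,16], reject

Parent of node 2: 1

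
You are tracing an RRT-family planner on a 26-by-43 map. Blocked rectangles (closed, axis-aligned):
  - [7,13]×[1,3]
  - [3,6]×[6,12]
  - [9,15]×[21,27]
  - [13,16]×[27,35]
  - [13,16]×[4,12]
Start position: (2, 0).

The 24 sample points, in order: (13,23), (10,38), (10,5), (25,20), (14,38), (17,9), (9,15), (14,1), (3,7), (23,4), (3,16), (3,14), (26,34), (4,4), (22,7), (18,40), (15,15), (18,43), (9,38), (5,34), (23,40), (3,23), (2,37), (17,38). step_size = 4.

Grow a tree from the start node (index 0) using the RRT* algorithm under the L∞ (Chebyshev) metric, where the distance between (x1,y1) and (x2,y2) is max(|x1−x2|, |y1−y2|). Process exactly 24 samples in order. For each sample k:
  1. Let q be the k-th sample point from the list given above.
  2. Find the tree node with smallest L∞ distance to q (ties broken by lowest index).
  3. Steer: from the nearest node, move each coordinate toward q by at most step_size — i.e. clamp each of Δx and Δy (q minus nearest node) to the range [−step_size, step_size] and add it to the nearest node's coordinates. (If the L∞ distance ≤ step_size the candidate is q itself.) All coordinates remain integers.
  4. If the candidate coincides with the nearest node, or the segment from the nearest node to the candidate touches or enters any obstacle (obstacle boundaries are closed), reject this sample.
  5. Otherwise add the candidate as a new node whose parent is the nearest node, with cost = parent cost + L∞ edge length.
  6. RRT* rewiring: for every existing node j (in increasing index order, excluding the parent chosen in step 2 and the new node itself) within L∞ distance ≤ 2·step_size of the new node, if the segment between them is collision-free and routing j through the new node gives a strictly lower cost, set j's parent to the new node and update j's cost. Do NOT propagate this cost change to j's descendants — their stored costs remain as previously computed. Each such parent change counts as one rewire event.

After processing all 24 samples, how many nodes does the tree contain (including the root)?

1. q=(13,23) nearest=0 d=23 new=(6,4) → add node 1 parent=0 cost=4
2. q=(10,38) nearest=1 d=34 new=(10,8) → add node 2 parent=1 cost=8
3. q=(10,5) nearest=2 d=3 new=(10,5) → add node 3 parent=2 cost=11
4. q=(25,20) nearest=2 d=15 new=(14,12) → blocked by [13,16]×[4,12], reject
5. q=(14,38) nearest=2 d=30 new=(14,12) → blocked by [13,16]×[4,12], reject
6. q=(17,9) nearest=2 d=7 new=(14,9) → blocked by [13,16]×[4,12], reject
7. q=(9,15) nearest=2 d=7 new=(9,12) → add node 4 parent=2 cost=12
8. q=(14,1) nearest=3 d=4 new=(14,1) → blocked by [7,13]×[1,3], reject
9. q=(3,7) nearest=1 d=3 new=(3,7) → blocked by [3,6]×[6,12], reject
10. q=(23,4) nearest=2 d=13 new=(14,4) → blocked by [13,16]×[4,12], reject
11. q=(3,16) nearest=4 d=6 new=(5,16) → add node 5 parent=4 cost=16
12. q=(3,14) nearest=5 d=2 new=(3,14) → add node 6 parent=5 cost=18
13. q=(26,34) nearest=5 d=21 new=(9,20) → add node 7 parent=5 cost=20
14. q=(4,4) nearest=1 d=2 new=(4,4) → add node 8 parent=1 cost=6
15. q=(22,7) nearest=2 d=12 new=(14,7) → blocked by [13,16]×[4,12], reject
16. q=(18,40) nearest=7 d=20 new=(13,24) → blocked by [9,15]×[21,27], reject
17. q=(15,15) nearest=4 d=6 new=(13,15) → add node 9 parent=4 cost=16
18. q=(18,43) nearest=7 d=23 new=(13,24) → blocked by [9,15]×[21,27], reject
19. q=(9,38) nearest=7 d=18 new=(9,24) → blocked by [9,15]×[21,27], reject
20. q=(5,34) nearest=7 d=14 new=(5,24) → add node 10 parent=7 cost=24
21. q=(23,40) nearest=10 d=18 new=(9,28) → add node 11 parent=10 cost=28
22. q=(3,23) nearest=10 d=2 new=(3,23) → add node 12 parent=10 cost=26
23. q=(2,37) nearest=11 d=9 new=(5,32) → add node 13 parent=11 cost=32
24. q=(17,38) nearest=11 d=10 new=(13,32) → blocked by [13,16]×[27,35], reject

Node count: 14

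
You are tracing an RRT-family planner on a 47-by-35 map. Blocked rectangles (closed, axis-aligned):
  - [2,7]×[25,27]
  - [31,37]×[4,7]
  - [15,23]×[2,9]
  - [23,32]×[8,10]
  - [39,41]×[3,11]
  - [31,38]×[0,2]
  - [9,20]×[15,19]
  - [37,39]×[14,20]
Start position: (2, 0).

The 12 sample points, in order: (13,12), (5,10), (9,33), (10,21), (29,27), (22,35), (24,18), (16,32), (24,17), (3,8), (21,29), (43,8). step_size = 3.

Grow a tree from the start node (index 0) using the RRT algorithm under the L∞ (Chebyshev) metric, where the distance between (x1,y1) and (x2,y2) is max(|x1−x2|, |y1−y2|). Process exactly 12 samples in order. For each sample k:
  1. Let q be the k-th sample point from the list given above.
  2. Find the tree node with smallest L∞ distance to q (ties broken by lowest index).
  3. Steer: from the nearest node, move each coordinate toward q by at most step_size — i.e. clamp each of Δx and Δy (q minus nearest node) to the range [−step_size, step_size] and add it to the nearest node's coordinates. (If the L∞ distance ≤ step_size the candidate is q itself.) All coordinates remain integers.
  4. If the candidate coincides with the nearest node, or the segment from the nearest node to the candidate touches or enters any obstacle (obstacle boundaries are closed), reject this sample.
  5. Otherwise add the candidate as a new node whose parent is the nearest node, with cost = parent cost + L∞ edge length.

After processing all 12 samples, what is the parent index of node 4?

Parent of node 4: 3

1. q=(13,12) nearest=0 d=12 new=(5,3) → add node 1 parent=0 cost=3
2. q=(5,10) nearest=1 d=7 new=(5,6) → add node 2 parent=1 cost=6
3. q=(9,33) nearest=2 d=27 new=(8,9) → add node 3 parent=2 cost=9
4. q=(10,21) nearest=3 d=12 new=(10,12) → add node 4 parent=3 cost=12
5. q=(29,27) nearest=4 d=19 new=(13,15) → blocked by [9,20]×[15,19], reject
6. q=(22,35) nearest=4 d=23 new=(13,15) → blocked by [9,20]×[15,19], reject
7. q=(24,18) nearest=4 d=14 new=(13,15) → blocked by [9,20]×[15,19], reject
8. q=(16,32) nearest=4 d=20 new=(13,15) → blocked by [9,20]×[15,19], reject
9. q=(24,17) nearest=4 d=14 new=(13,15) → blocked by [9,20]×[15,19], reject
10. q=(3,8) nearest=2 d=2 new=(3,8) → add node 5 parent=2 cost=8
11. q=(21,29) nearest=4 d=17 new=(13,15) → blocked by [9,20]×[15,19], reject
12. q=(43,8) nearest=4 d=33 new=(13,9) → add node 6 parent=4 cost=15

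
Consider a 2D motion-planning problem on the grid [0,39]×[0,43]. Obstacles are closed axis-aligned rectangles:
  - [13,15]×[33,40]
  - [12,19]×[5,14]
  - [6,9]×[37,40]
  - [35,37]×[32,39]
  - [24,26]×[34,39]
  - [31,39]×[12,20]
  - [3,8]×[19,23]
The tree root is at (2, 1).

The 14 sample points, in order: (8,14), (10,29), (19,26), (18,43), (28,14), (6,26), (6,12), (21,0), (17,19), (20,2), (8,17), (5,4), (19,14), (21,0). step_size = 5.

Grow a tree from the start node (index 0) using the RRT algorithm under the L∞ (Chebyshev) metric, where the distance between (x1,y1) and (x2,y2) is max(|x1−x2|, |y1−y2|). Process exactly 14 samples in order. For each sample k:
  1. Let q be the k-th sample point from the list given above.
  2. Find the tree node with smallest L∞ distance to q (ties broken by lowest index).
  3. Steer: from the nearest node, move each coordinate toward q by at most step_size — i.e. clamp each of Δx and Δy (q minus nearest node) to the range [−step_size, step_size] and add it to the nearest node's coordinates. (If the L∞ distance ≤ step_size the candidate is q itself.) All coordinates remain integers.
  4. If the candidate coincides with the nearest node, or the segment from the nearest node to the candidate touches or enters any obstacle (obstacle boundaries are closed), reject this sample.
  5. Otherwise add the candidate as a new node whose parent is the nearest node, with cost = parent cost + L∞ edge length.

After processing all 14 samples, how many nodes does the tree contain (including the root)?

1. q=(8,14) nearest=0 d=13 new=(7,6) → add node 1 parent=0 cost=5
2. q=(10,29) nearest=1 d=23 new=(10,11) → add node 2 parent=1 cost=10
3. q=(19,26) nearest=2 d=15 new=(15,16) → blocked by [12,19]×[5,14], reject
4. q=(18,43) nearest=2 d=32 new=(15,16) → blocked by [12,19]×[5,14], reject
5. q=(28,14) nearest=2 d=18 new=(15,14) → blocked by [12,19]×[5,14], reject
6. q=(6,26) nearest=2 d=15 new=(6,16) → add node 3 parent=2 cost=15
7. q=(6,12) nearest=2 d=4 new=(6,12) → add node 4 parent=2 cost=14
8. q=(21,0) nearest=2 d=11 new=(15,6) → blocked by [12,19]×[5,14], reject
9. q=(17,19) nearest=2 d=8 new=(15,16) → blocked by [12,19]×[5,14], reject
10. q=(20,2) nearest=2 d=10 new=(15,6) → blocked by [12,19]×[5,14], reject
11. q=(8,17) nearest=3 d=2 new=(8,17) → add node 5 parent=3 cost=17
12. q=(5,4) nearest=1 d=2 new=(5,4) → add node 6 parent=1 cost=7
13. q=(19,14) nearest=2 d=9 new=(15,14) → blocked by [12,19]×[5,14], reject
14. q=(21,0) nearest=2 d=11 new=(15,6) → blocked by [12,19]×[5,14], reject

Node count: 7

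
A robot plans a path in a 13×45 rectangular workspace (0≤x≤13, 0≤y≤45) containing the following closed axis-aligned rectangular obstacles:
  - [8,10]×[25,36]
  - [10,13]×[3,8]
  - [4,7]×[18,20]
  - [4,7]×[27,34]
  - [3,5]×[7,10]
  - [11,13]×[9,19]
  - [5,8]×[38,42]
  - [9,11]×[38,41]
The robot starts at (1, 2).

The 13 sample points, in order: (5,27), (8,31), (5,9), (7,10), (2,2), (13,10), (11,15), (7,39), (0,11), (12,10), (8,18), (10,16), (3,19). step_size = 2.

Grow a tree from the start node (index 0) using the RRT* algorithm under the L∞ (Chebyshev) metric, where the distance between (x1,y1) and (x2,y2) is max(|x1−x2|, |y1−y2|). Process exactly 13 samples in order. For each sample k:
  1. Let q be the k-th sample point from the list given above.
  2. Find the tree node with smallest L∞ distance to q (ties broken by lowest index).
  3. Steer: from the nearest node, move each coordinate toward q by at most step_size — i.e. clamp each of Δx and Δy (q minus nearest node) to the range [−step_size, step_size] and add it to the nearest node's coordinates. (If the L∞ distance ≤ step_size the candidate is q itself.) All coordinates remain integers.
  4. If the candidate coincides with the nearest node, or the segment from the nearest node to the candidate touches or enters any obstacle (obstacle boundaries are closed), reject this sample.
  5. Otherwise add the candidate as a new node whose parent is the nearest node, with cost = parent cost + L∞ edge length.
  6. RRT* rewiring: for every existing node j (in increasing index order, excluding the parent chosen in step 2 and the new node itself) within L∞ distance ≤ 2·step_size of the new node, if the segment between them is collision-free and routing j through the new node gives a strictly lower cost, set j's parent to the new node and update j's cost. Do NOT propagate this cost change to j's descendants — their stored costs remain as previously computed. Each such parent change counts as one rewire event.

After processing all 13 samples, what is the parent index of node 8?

Parent of node 8: 7

1. q=(5,27) nearest=0 d=25 new=(3,4) → add node 1 parent=0 cost=2
2. q=(8,31) nearest=1 d=27 new=(5,6) → add node 2 parent=1 cost=4
3. q=(5,9) nearest=2 d=3 new=(5,8) → blocked by [3,5]×[7,10], reject
4. q=(7,10) nearest=2 d=4 new=(7,8) → add node 3 parent=2 cost=6
5. q=(2,2) nearest=0 d=1 new=(2,2) → add node 4 parent=0 cost=1
6. q=(13,10) nearest=3 d=6 new=(9,10) → add node 5 parent=3 cost=8
7. q=(11,15) nearest=5 d=5 new=(11,12) → blocked by [11,13]×[9,19], reject
8. q=(7,39) nearest=5 d=29 new=(7,12) → add node 6 parent=5 cost=10
9. q=(0,11) nearest=2 d=5 new=(3,8) → blocked by [3,5]×[7,10], reject
10. q=(12,10) nearest=5 d=3 new=(11,10) → blocked by [11,13]×[9,19], reject
11. q=(8,18) nearest=6 d=6 new=(8,14) → add node 7 parent=6 cost=12
12. q=(10,16) nearest=7 d=2 new=(10,16) → add node 8 parent=7 cost=14
13. q=(3,19) nearest=7 d=5 new=(6,16) → add node 9 parent=7 cost=14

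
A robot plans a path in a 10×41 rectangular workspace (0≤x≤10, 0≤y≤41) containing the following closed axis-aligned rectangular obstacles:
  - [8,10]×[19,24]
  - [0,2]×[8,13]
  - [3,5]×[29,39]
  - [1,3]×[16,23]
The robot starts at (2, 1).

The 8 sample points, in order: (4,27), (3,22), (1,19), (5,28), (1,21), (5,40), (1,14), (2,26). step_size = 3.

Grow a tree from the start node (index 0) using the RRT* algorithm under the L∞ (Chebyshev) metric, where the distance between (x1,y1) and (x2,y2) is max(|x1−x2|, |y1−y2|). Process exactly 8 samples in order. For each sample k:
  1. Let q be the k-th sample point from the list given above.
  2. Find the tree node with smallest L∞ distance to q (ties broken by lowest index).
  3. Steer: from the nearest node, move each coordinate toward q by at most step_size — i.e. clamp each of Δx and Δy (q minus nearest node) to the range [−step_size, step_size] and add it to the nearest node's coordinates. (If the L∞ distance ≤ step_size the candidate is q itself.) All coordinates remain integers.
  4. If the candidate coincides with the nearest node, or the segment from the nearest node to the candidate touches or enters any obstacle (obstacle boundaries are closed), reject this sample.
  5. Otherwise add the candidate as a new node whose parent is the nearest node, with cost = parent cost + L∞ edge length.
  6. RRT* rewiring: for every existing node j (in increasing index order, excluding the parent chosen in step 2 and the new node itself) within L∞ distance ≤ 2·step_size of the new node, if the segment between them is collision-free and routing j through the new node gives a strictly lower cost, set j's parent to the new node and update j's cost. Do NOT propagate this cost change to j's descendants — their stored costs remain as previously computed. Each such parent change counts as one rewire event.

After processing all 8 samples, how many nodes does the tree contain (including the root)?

Node count: 5

1. q=(4,27) nearest=0 d=26 new=(4,4) → add node 1 parent=0 cost=3
2. q=(3,22) nearest=1 d=18 new=(3,7) → add node 2 parent=1 cost=6
3. q=(1,19) nearest=2 d=12 new=(1,10) → blocked by [0,2]×[8,13], reject
4. q=(5,28) nearest=2 d=21 new=(5,10) → add node 3 parent=2 cost=9
5. q=(1,21) nearest=3 d=11 new=(2,13) → blocked by [0,2]×[8,13], reject
6. q=(5,40) nearest=3 d=30 new=(5,13) → add node 4 parent=3 cost=12
7. q=(1,14) nearest=3 d=4 new=(2,13) → blocked by [0,2]×[8,13], reject
8. q=(2,26) nearest=4 d=13 new=(2,16) → blocked by [1,3]×[16,23], reject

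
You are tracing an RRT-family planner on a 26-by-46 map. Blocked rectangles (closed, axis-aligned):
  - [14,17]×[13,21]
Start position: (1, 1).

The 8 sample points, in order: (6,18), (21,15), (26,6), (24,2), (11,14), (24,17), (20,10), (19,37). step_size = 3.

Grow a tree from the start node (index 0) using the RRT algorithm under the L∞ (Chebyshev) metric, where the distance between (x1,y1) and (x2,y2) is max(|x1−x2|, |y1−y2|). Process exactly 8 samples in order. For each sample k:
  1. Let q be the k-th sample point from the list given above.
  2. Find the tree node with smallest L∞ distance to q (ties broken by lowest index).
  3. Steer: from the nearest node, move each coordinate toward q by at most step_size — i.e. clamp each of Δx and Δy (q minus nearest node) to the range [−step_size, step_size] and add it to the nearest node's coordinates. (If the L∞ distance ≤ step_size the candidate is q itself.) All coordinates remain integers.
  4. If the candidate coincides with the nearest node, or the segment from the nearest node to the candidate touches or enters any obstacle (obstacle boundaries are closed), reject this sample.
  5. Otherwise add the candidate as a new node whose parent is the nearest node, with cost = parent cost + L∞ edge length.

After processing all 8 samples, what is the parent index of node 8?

1. q=(6,18) nearest=0 d=17 new=(4,4) → add node 1 parent=0 cost=3
2. q=(21,15) nearest=1 d=17 new=(7,7) → add node 2 parent=1 cost=6
3. q=(26,6) nearest=2 d=19 new=(10,6) → add node 3 parent=2 cost=9
4. q=(24,2) nearest=3 d=14 new=(13,3) → add node 4 parent=3 cost=12
5. q=(11,14) nearest=2 d=7 new=(10,10) → add node 5 parent=2 cost=9
6. q=(24,17) nearest=3 d=14 new=(13,9) → add node 6 parent=3 cost=12
7. q=(20,10) nearest=4 d=7 new=(16,6) → add node 7 parent=4 cost=15
8. q=(19,37) nearest=5 d=27 new=(13,13) → add node 8 parent=5 cost=12

Parent of node 8: 5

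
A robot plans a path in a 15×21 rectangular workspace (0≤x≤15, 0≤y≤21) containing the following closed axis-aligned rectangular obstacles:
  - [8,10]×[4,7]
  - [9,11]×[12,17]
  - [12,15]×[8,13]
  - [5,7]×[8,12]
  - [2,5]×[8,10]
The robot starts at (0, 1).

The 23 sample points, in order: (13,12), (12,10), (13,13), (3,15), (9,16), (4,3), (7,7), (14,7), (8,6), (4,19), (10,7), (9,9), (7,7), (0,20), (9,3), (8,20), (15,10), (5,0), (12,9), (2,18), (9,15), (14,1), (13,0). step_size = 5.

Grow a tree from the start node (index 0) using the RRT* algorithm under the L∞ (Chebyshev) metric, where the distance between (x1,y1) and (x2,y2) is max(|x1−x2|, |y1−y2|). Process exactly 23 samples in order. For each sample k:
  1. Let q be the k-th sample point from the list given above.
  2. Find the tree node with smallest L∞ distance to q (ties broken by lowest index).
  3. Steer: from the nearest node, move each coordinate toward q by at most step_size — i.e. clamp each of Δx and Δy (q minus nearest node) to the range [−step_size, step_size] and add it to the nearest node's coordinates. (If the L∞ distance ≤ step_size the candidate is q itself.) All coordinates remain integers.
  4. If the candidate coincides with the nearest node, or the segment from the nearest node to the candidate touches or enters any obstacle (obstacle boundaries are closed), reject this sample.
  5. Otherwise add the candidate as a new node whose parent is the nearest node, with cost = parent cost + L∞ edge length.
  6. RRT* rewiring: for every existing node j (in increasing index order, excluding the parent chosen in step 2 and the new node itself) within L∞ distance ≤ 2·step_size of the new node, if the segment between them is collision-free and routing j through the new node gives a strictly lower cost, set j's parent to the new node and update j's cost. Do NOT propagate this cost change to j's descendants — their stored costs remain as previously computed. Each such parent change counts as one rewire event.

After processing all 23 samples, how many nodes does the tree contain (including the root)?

Node count: 15

1. q=(13,12) nearest=0 d=13 new=(5,6) → add node 1 parent=0 cost=5
2. q=(12,10) nearest=1 d=7 new=(10,10) → add node 2 parent=1 cost=10
3. q=(13,13) nearest=2 d=3 new=(13,13) → blocked by [12,15]×[8,13], reject
4. q=(3,15) nearest=2 d=7 new=(5,15) → add node 3 parent=2 cost=15
5. q=(9,16) nearest=3 d=4 new=(9,16) → blocked by [9,11]×[12,17], reject
6. q=(4,3) nearest=1 d=3 new=(4,3) → add node 4 parent=1 cost=8
7. q=(7,7) nearest=1 d=2 new=(7,7) → add node 5 parent=1 cost=7
8. q=(14,7) nearest=2 d=4 new=(14,7) → blocked by [12,15]×[8,13], reject
9. q=(8,6) nearest=5 d=1 new=(8,6) → blocked by [8,10]×[4,7], reject
10. q=(4,19) nearest=3 d=4 new=(4,19) → add node 6 parent=3 cost=19
11. q=(10,7) nearest=2 d=3 new=(10,7) → blocked by [8,10]×[4,7], reject
12. q=(9,9) nearest=2 d=1 new=(9,9) → add node 7 parent=2 cost=11
13. q=(7,7) nearest=5 d=0 → coincident, reject
14. q=(0,20) nearest=6 d=4 new=(0,20) → add node 8 parent=6 cost=23
15. q=(9,3) nearest=1 d=4 new=(9,3) → add node 9 parent=1 cost=9
16. q=(8,20) nearest=6 d=4 new=(8,20) → add node 10 parent=6 cost=23
17. q=(15,10) nearest=2 d=5 new=(15,10) → blocked by [12,15]×[8,13], reject
18. q=(5,0) nearest=4 d=3 new=(5,0) → add node 11 parent=4 cost=11
19. q=(12,9) nearest=2 d=2 new=(12,9) → blocked by [12,15]×[8,13], reject
20. q=(2,18) nearest=6 d=2 new=(2,18) → add node 12 parent=6 cost=21
21. q=(9,15) nearest=3 d=4 new=(9,15) → blocked by [9,11]×[12,17], reject
22. q=(14,1) nearest=9 d=5 new=(14,1) → add node 13 parent=9 cost=14
23. q=(13,0) nearest=13 d=1 new=(13,0) → add node 14 parent=13 cost=15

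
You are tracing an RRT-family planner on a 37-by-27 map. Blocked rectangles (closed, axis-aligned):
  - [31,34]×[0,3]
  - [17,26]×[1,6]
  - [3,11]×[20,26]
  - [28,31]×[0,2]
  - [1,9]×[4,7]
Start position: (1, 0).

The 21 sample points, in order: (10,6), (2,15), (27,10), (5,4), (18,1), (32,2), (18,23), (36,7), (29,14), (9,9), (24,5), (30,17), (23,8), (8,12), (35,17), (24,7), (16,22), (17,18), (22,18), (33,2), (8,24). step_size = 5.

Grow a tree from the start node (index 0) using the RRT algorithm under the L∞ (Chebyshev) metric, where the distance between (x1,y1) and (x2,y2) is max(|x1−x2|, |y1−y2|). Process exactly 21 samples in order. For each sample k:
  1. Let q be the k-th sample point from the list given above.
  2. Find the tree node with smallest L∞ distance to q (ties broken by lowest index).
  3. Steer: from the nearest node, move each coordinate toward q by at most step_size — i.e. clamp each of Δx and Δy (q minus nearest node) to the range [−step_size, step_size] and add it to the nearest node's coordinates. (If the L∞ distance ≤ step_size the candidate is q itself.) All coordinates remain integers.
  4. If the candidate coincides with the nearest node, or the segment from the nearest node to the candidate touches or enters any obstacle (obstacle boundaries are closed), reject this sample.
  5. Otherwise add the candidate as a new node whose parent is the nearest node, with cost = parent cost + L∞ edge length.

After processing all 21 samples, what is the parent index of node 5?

1. q=(10,6) nearest=0 d=9 new=(6,5) → blocked by [1,9]×[4,7], reject
2. q=(2,15) nearest=0 d=15 new=(2,5) → blocked by [1,9]×[4,7], reject
3. q=(27,10) nearest=0 d=26 new=(6,5) → blocked by [1,9]×[4,7], reject
4. q=(5,4) nearest=0 d=4 new=(5,4) → blocked by [1,9]×[4,7], reject
5. q=(18,1) nearest=0 d=17 new=(6,1) → add node 1 parent=0 cost=5
6. q=(32,2) nearest=1 d=26 new=(11,2) → add node 2 parent=1 cost=10
7. q=(18,23) nearest=2 d=21 new=(16,7) → add node 3 parent=2 cost=15
8. q=(36,7) nearest=3 d=20 new=(21,7) → add node 4 parent=3 cost=20
9. q=(29,14) nearest=4 d=8 new=(26,12) → add node 5 parent=4 cost=25
10. q=(9,9) nearest=2 d=7 new=(9,7) → blocked by [1,9]×[4,7], reject
11. q=(24,5) nearest=4 d=3 new=(24,5) → blocked by [17,26]×[1,6], reject
12. q=(30,17) nearest=5 d=5 new=(30,17) → add node 6 parent=5 cost=30
13. q=(23,8) nearest=4 d=2 new=(23,8) → add node 7 parent=4 cost=22
14. q=(8,12) nearest=3 d=8 new=(11,12) → add node 8 parent=3 cost=20
15. q=(35,17) nearest=6 d=5 new=(35,17) → add node 9 parent=6 cost=35
16. q=(24,7) nearest=7 d=1 new=(24,7) → add node 10 parent=7 cost=23
17. q=(16,22) nearest=5 d=10 new=(21,17) → add node 11 parent=5 cost=30
18. q=(17,18) nearest=11 d=4 new=(17,18) → add node 12 parent=11 cost=34
19. q=(22,18) nearest=11 d=1 new=(22,18) → add node 13 parent=11 cost=31
20. q=(33,2) nearest=10 d=9 new=(29,2) → blocked by [17,26]×[1,6], reject
21. q=(8,24) nearest=12 d=9 new=(12,23) → add node 14 parent=12 cost=39

Parent of node 5: 4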